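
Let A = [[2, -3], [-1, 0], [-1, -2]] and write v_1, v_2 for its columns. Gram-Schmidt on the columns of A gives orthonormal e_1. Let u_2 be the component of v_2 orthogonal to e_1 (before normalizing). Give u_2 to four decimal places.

u_2 = (-1.6667, -0.6667, -2.6667)

v_1 = (2, -1, -1); ‖v_1‖ = 2.4495, so e_1 = (0.8165, -0.4082, -0.4082).
e_1·v_2 = 0.8165·(-3) + (-0.4082)·0 + (-0.4082)·(-2) = -1.6330.
u_2 = v_2 + 1.6330·e_1 = (-1.6667, -0.6667, -2.6667).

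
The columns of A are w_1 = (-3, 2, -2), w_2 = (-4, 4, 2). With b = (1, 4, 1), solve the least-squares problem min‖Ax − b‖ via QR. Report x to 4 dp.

e_1 = w_1/‖w_1‖ = (-3, 2, -2)/4.1231 = (-0.7276, 0.4851, -0.4851).
r_{12} = e_1·w_2 = 3.8806.
u_2 = w_2 − 3.8806·e_1 = (-1.1765, 2.1176, 3.8824).
‖u_2‖ = 4.5762, so e_2 = (-0.2571, 0.4628, 0.8484).
Qᵀb = (0.7276, 2.4423).
Back-substitute: x_2 = 2.4423/4.5762 = 0.5337.
x_1 = (0.7276 − 3.8806·0.5337)/4.1231 = -0.3258.

x = (-0.3258, 0.5337)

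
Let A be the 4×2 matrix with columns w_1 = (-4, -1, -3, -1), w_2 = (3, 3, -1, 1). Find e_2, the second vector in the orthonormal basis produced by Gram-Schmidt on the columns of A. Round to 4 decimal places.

w_1 = (-4, -1, -3, -1); ‖w_1‖ = 5.1962, so e_1 = (-0.7698, -0.1925, -0.5774, -0.1925).
e_1·w_2 = (-0.7698)·3 + (-0.1925)·3 + (-0.5774)·(-1) + (-0.1925)·1 = -2.5019.
u_2 = w_2 + 2.5019·e_1 = (1.0741, 2.5185, -2.4444, 0.5185).
‖u_2‖ = 3.7069, so e_2 = (0.2898, 0.6794, -0.6594, 0.1399).

e_2 = (0.2898, 0.6794, -0.6594, 0.1399)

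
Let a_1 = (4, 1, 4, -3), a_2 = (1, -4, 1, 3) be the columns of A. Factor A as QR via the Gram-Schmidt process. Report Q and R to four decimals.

Q = [[0.6172, 0.2873], [0.1543, -0.7553], [0.6172, 0.2873], [-0.4629, 0.5143]], R = [[6.4807, -0.7715], [0.0000, 5.1386]]

a_1 = (4, 1, 4, -3); ‖a_1‖ = 6.4807, so e_1 = (0.6172, 0.1543, 0.6172, -0.4629).
e_1·a_2 = 0.6172·1 + 0.1543·(-4) + 0.6172·1 + (-0.4629)·3 = -0.7715.
u_2 = a_2 + 0.7715·e_1 = (1.4762, -3.8810, 1.4762, 2.6429).
‖u_2‖ = 5.1386, so e_2 = (0.2873, -0.7553, 0.2873, 0.5143).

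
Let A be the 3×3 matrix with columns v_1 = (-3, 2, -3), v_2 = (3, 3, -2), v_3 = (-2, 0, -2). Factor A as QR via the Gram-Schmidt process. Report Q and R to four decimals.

Q = [[-0.6396, 0.7337, 0.2294], [0.4264, 0.5869, -0.6882], [-0.6396, -0.3424, -0.6882]], R = [[4.6904, 0.6396, 2.5584], [0.0000, 4.6466, -0.7826], [0.0000, 0.0000, 0.9177]]

q_1 = v_1/‖v_1‖ = (-3, 2, -3)/4.6904 = (-0.6396, 0.4264, -0.6396).
r_{12} = q_1·v_2 = 0.6396.
u_2 = v_2 − 0.6396·q_1 = (3.4091, 2.7273, -1.5909).
‖u_2‖ = 4.6466, so q_2 = (0.7337, 0.5869, -0.3424).
r_{13} = q_1·v_3 = 2.5584; r_{23} = q_2·v_3 = -0.7826.
u_3 = v_3 − 2.5584·q_1 + 0.7826·q_2 = (0.2105, -0.6316, -0.6316).
‖u_3‖ = 0.9177, so q_3 = (0.2294, -0.6882, -0.6882).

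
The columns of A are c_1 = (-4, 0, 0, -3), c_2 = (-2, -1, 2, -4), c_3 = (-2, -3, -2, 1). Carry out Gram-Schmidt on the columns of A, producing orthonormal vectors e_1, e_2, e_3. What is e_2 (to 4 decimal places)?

e_2 = (0.4000, -0.3333, 0.6667, -0.5333)

e_1 = c_1/‖c_1‖ = (-4, 0, 0, -3)/5.0000 = (-0.8000, 0.0000, 0.0000, -0.6000).
r_{12} = e_1·c_2 = 4.0000.
u_2 = c_2 − 4.0000·e_1 = (1.2000, -1.0000, 2.0000, -1.6000).
‖u_2‖ = 3.0000, so e_2 = (0.4000, -0.3333, 0.6667, -0.5333).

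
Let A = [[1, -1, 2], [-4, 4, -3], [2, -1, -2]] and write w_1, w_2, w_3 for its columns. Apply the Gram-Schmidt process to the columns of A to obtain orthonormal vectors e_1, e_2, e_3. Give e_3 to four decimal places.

w_1 = (1, -4, 2); ‖w_1‖ = 4.5826, so e_1 = (0.2182, -0.8729, 0.4364).
e_1·w_2 = 0.2182·(-1) + (-0.8729)·4 + 0.4364·(-1) = -4.1461.
u_2 = w_2 + 4.1461·e_1 = (-0.0952, 0.3810, 0.8095).
‖u_2‖ = 0.8997, so e_2 = (-0.1059, 0.4234, 0.8997).
e_1·w_3 = 0.2182·2 + (-0.8729)·(-3) + 0.4364·(-2) = 2.1822; e_2·w_3 = (-0.1059)·2 + 0.4234·(-3) + 0.8997·(-2) = -3.2814.
u_3 = w_3 − 2.1822·e_1 + 3.2814·e_2 = (1.1765, 0.2941, 0.0000).
‖u_3‖ = 1.2127, so e_3 = (0.9701, 0.2425, 0.0000).

e_3 = (0.9701, 0.2425, 0.0000)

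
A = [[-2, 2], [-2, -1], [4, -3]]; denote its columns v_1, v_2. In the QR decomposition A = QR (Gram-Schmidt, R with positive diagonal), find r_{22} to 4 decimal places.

v_1 = (-2, -2, 4); ‖v_1‖ = 4.8990, so e_1 = (-0.4082, -0.4082, 0.8165).
e_1·v_2 = (-0.4082)·2 + (-0.4082)·(-1) + 0.8165·(-3) = -2.8577.
u_2 = v_2 + 2.8577·e_1 = (0.8333, -2.1667, -0.6667).
r_{22} = ‖u_2‖ = 2.4152.

r_{22} = 2.4152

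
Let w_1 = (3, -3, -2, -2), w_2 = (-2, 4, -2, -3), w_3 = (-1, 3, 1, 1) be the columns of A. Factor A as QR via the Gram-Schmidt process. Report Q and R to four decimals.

Q = [[0.5883, -0.1949, 0.7803], [-0.5883, 0.5568, 0.5857], [-0.3922, -0.4733, 0.0933], [-0.3922, -0.6542, 0.1985]], R = [[5.0990, -1.5689, -3.1379], [0.0000, 5.5262, 0.7377], [0.0000, 0.0000, 1.2687]]

q_1 = w_1/‖w_1‖ = (3, -3, -2, -2)/5.0990 = (0.5883, -0.5883, -0.3922, -0.3922).
r_{12} = q_1·w_2 = -1.5689.
u_2 = w_2 + 1.5689·q_1 = (-1.0769, 3.0769, -2.6154, -3.6154).
‖u_2‖ = 5.5262, so q_2 = (-0.1949, 0.5568, -0.4733, -0.6542).
r_{13} = q_1·w_3 = -3.1379; r_{23} = q_2·w_3 = 0.7377.
u_3 = w_3 + 3.1379·q_1 − 0.7377·q_2 = (0.9899, 0.7431, 0.1184, 0.2519).
‖u_3‖ = 1.2687, so q_3 = (0.7803, 0.5857, 0.0933, 0.1985).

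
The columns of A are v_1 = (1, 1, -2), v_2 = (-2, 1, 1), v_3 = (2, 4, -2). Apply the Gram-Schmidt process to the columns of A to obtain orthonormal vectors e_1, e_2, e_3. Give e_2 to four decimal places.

e_2 = (-0.7071, 0.7071, 0.0000)

v_1 = (1, 1, -2); ‖v_1‖ = 2.4495, so e_1 = (0.4082, 0.4082, -0.8165).
e_1·v_2 = 0.4082·(-2) + 0.4082·1 + (-0.8165)·1 = -1.2247.
u_2 = v_2 + 1.2247·e_1 = (-1.5000, 1.5000, 0.0000).
‖u_2‖ = 2.1213, so e_2 = (-0.7071, 0.7071, 0.0000).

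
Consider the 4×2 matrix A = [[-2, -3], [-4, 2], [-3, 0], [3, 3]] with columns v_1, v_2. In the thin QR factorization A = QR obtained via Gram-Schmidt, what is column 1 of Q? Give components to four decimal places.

q_1 = v_1/‖v_1‖ = (-2, -4, -3, 3)/6.1644 = (-0.3244, -0.6489, -0.4867, 0.4867).

q_1 = (-0.3244, -0.6489, -0.4867, 0.4867)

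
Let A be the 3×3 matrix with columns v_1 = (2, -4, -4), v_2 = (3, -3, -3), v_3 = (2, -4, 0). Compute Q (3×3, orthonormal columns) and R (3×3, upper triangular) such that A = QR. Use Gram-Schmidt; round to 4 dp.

Q = [[0.3333, 0.9428, 0.0000], [-0.6667, 0.2357, -0.7071], [-0.6667, 0.2357, 0.7071]], R = [[6.0000, 5.0000, 3.3333], [0.0000, 1.4142, 0.9428], [0.0000, 0.0000, 2.8284]]

v_1 = (2, -4, -4); ‖v_1‖ = 6.0000, so e_1 = (0.3333, -0.6667, -0.6667).
e_1·v_2 = 0.3333·3 + (-0.6667)·(-3) + (-0.6667)·(-3) = 5.0000.
u_2 = v_2 − 5.0000·e_1 = (1.3333, 0.3333, 0.3333).
‖u_2‖ = 1.4142, so e_2 = (0.9428, 0.2357, 0.2357).
e_1·v_3 = 0.3333·2 + (-0.6667)·(-4) + (-0.6667)·0 = 3.3333; e_2·v_3 = 0.9428·2 + 0.2357·(-4) + 0.2357·0 = 0.9428.
u_3 = v_3 − 3.3333·e_1 − 0.9428·e_2 = (0.0000, -2.0000, 2.0000).
‖u_3‖ = 2.8284, so e_3 = (0.0000, -0.7071, 0.7071).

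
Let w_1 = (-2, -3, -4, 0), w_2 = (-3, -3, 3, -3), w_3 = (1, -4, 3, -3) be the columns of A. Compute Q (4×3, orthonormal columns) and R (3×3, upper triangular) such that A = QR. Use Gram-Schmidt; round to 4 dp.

e_1 = w_1/‖w_1‖ = (-2, -3, -4, 0)/5.3852 = (-0.3714, -0.5571, -0.7428, 0.0000).
r_{12} = e_1·w_2 = 0.5571.
u_2 = w_2 − 0.5571·e_1 = (-2.7931, -2.6897, 3.4138, -3.0000).
‖u_2‖ = 5.9741, so e_2 = (-0.4675, -0.4502, 0.5714, -0.5022).
r_{13} = e_1·w_3 = -0.3714; r_{23} = e_2·w_3 = 4.5542.
u_3 = w_3 + 0.3714·e_1 − 4.5542·e_2 = (2.9913, -2.1565, 0.1217, -0.7130).
‖u_3‖ = 3.7579, so e_3 = (0.7960, -0.5739, 0.0324, -0.1897).

Q = [[-0.3714, -0.4675, 0.7960], [-0.5571, -0.4502, -0.5739], [-0.7428, 0.5714, 0.0324], [0.0000, -0.5022, -0.1897]], R = [[5.3852, 0.5571, -0.3714], [0.0000, 5.9741, 4.5542], [0.0000, 0.0000, 3.7579]]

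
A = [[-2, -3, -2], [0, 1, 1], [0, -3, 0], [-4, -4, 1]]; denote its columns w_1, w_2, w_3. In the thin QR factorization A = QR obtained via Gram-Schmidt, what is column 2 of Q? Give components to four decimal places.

w_1 = (-2, 0, 0, -4); ‖w_1‖ = 4.4721, so e_1 = (-0.4472, 0.0000, 0.0000, -0.8944).
e_1·w_2 = (-0.4472)·(-3) + 0.0000·1 + 0.0000·(-3) + (-0.8944)·(-4) = 4.9193.
u_2 = w_2 − 4.9193·e_1 = (-0.8000, 1.0000, -3.0000, 0.4000).
‖u_2‖ = 3.2863, so e_2 = (-0.2434, 0.3043, -0.9129, 0.1217).

e_2 = (-0.2434, 0.3043, -0.9129, 0.1217)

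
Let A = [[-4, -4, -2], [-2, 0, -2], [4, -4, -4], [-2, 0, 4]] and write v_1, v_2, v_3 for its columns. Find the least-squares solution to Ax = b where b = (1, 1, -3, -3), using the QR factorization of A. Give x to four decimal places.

x = (-0.5217, 0.8043, -0.7391)

v_1 = (-4, -2, 4, -2); ‖v_1‖ = 6.3246, so q_1 = (-0.6325, -0.3162, 0.6325, -0.3162).
q_1·v_2 = (-0.6325)·(-4) + (-0.3162)·0 + 0.6325·(-4) + (-0.3162)·0 = 0.0000.
u_2 = v_2 + 0.0000·q_1 = (-4.0000, 0.0000, -4.0000, 0.0000).
‖u_2‖ = 5.6569, so q_2 = (-0.7071, 0.0000, -0.7071, 0.0000).
q_1·v_3 = (-0.6325)·(-2) + (-0.3162)·(-2) + 0.6325·(-4) + (-0.3162)·4 = -1.8974; q_2·v_3 = (-0.7071)·(-2) + 0.0000·(-2) + (-0.7071)·(-4) + 0.0000·4 = 4.2426.
u_3 = v_3 + 1.8974·q_1 − 4.2426·q_2 = (-0.2000, -2.6000, 0.2000, 3.4000).
‖u_3‖ = 4.2895, so q_3 = (-0.0466, -0.6061, 0.0466, 0.7926).
Qᵀb = (-1.8974, 1.4142, -3.1705).
Back-substitute: x_3 = -3.1705/4.2895 = -0.7391.
x_2 = (1.4142 − 4.2426·(-0.7391))/5.6569 = 0.8043.
x_1 = (-1.8974 + 0.0000·0.8043 + 1.8974·(-0.7391))/6.3246 = -0.5217.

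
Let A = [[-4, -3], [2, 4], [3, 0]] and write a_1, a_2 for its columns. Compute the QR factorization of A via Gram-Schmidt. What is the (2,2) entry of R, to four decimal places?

e_1 = a_1/‖a_1‖ = (-4, 2, 3)/5.3852 = (-0.7428, 0.3714, 0.5571).
r_{12} = e_1·a_2 = 3.7139.
u_2 = a_2 − 3.7139·e_1 = (-0.2414, 2.6207, -2.0690).
r_{22} = ‖u_2‖ = 3.3477.

r_{22} = 3.3477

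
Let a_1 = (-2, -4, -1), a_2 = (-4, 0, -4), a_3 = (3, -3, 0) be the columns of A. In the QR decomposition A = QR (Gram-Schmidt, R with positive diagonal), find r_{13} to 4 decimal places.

a_1 = (-2, -4, -1); ‖a_1‖ = 4.5826, so e_1 = (-0.4364, -0.8729, -0.2182).
r_{13} = e_1·a_3 = 1.3093.

r_{13} = 1.3093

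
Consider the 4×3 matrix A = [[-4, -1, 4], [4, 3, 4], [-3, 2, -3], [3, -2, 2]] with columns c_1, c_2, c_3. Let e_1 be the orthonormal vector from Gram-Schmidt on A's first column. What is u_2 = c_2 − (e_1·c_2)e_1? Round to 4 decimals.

u_2 = (-0.6800, 2.6800, 2.2400, -2.2400)

c_1 = (-4, 4, -3, 3); ‖c_1‖ = 7.0711, so e_1 = (-0.5657, 0.5657, -0.4243, 0.4243).
e_1·c_2 = (-0.5657)·(-1) + 0.5657·3 + (-0.4243)·2 + 0.4243·(-2) = 0.5657.
u_2 = c_2 − 0.5657·e_1 = (-0.6800, 2.6800, 2.2400, -2.2400).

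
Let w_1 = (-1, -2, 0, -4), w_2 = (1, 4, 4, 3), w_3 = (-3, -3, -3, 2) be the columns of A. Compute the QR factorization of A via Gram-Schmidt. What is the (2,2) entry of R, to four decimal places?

r_{22} = 4.5826

q_1 = w_1/‖w_1‖ = (-1, -2, 0, -4)/4.5826 = (-0.2182, -0.4364, 0.0000, -0.8729).
r_{12} = q_1·w_2 = -4.5826.
u_2 = w_2 + 4.5826·q_1 = (0.0000, 2.0000, 4.0000, -1.0000).
r_{22} = ‖u_2‖ = 4.5826.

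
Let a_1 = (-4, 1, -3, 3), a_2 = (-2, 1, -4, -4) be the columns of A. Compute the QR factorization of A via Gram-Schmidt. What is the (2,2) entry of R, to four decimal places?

r_{22} = 5.8895

a_1 = (-4, 1, -3, 3); ‖a_1‖ = 5.9161, so e_1 = (-0.6761, 0.1690, -0.5071, 0.5071).
e_1·a_2 = (-0.6761)·(-2) + 0.1690·1 + (-0.5071)·(-4) + 0.5071·(-4) = 1.5213.
u_2 = a_2 − 1.5213·e_1 = (-0.9714, 0.7429, -3.2286, -4.7714).
r_{22} = ‖u_2‖ = 5.8895.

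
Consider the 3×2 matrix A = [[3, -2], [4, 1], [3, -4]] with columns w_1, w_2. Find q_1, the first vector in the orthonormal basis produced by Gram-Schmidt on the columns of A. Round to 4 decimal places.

w_1 = (3, 4, 3); ‖w_1‖ = 5.8310, so q_1 = (0.5145, 0.6860, 0.5145).

q_1 = (0.5145, 0.6860, 0.5145)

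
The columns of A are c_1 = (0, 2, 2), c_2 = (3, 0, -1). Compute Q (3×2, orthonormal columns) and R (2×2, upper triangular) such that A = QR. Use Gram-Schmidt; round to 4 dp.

e_1 = c_1/‖c_1‖ = (0, 2, 2)/2.8284 = (0.0000, 0.7071, 0.7071).
r_{12} = e_1·c_2 = -0.7071.
u_2 = c_2 + 0.7071·e_1 = (3.0000, 0.5000, -0.5000).
‖u_2‖ = 3.0822, so e_2 = (0.9733, 0.1622, -0.1622).

Q = [[0.0000, 0.9733], [0.7071, 0.1622], [0.7071, -0.1622]], R = [[2.8284, -0.7071], [0.0000, 3.0822]]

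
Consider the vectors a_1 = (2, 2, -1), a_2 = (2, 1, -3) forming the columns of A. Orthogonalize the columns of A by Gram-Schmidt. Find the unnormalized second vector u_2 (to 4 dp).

u_2 = (0.0000, -1.0000, -2.0000)

e_1 = a_1/‖a_1‖ = (2, 2, -1)/3.0000 = (0.6667, 0.6667, -0.3333).
r_{12} = e_1·a_2 = 3.0000.
u_2 = a_2 − 3.0000·e_1 = (0.0000, -1.0000, -2.0000).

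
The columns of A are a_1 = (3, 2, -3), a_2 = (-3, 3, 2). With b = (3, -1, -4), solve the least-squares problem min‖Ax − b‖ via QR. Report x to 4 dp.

x = (0.5906, -0.6675)

e_1 = a_1/‖a_1‖ = (3, 2, -3)/4.6904 = (0.6396, 0.4264, -0.6396).
r_{12} = e_1·a_2 = -1.9188.
u_2 = a_2 + 1.9188·e_1 = (-1.7727, 3.8182, 0.7727).
‖u_2‖ = 4.2800, so e_2 = (-0.4142, 0.8921, 0.1805).
Qᵀb = (4.0508, -2.8569).
Back-substitute: x_2 = -2.8569/4.2800 = -0.6675.
x_1 = (4.0508 + 1.9188·(-0.6675))/4.6904 = 0.5906.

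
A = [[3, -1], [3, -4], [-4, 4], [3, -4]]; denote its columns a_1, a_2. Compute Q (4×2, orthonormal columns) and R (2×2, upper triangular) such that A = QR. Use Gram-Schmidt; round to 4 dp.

a_1 = (3, 3, -4, 3); ‖a_1‖ = 6.5574, so e_1 = (0.4575, 0.4575, -0.6100, 0.4575).
e_1·a_2 = 0.4575·(-1) + 0.4575·(-4) + (-0.6100)·4 + 0.4575·(-4) = -6.5574.
u_2 = a_2 + 6.5574·e_1 = (2.0000, -1.0000, 0.0000, -1.0000).
‖u_2‖ = 2.4495, so e_2 = (0.8165, -0.4082, 0.0000, -0.4082).

Q = [[0.4575, 0.8165], [0.4575, -0.4082], [-0.6100, 0.0000], [0.4575, -0.4082]], R = [[6.5574, -6.5574], [0.0000, 2.4495]]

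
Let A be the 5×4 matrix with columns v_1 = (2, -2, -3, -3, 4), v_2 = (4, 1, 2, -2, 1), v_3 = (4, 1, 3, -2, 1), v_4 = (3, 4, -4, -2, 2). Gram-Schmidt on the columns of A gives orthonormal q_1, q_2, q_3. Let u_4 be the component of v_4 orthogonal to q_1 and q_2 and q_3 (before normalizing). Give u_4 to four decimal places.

v_1 = (2, -2, -3, -3, 4); ‖v_1‖ = 6.4807, so q_1 = (0.3086, -0.3086, -0.4629, -0.4629, 0.6172).
q_1·v_2 = 0.3086·4 + (-0.3086)·1 + (-0.4629)·2 + (-0.4629)·(-2) + 0.6172·1 = 1.5430.
u_2 = v_2 − 1.5430·q_1 = (3.5238, 1.4762, 2.7143, -1.2857, 0.0476).
‖u_2‖ = 4.8599, so q_2 = (0.7251, 0.3037, 0.5585, -0.2646, 0.0098).
q_1·v_3 = 0.3086·4 + (-0.3086)·1 + (-0.4629)·3 + (-0.4629)·(-2) + 0.6172·1 = 1.0801; q_2·v_3 = 0.7251·4 + 0.3037·1 + 0.5585·3 + (-0.2646)·(-2) + 0.0098·1 = 5.4184.
u_3 = v_3 − 1.0801·q_1 − 5.4184·q_2 = (-0.2621, -0.3125, 0.4738, -0.0665, 0.2802).
‖u_3‖ = 0.6883, so q_3 = (-0.3808, -0.4540, 0.6883, -0.0967, 0.4071).
q_1·v_4 = 0.3086·3 + (-0.3086)·4 + (-0.4629)·(-4) + (-0.4629)·(-2) + 0.6172·2 = 3.7033; q_2·v_4 = 0.7251·3 + 0.3037·4 + 0.5585·(-4) + (-0.2646)·(-2) + 0.0098·2 = 1.7049; q_3·v_4 = (-0.3808)·3 + (-0.4540)·4 + 0.6883·(-4) + (-0.0967)·(-2) + 0.4071·2 = -4.7040.
u_4 = v_4 − 3.7033·q_1 − 1.7049·q_2 + 4.7040·q_3 = (-1.1702, 2.4894, 0.0000, -0.2894, 1.6128).

u_4 = (-1.1702, 2.4894, 0.0000, -0.2894, 1.6128)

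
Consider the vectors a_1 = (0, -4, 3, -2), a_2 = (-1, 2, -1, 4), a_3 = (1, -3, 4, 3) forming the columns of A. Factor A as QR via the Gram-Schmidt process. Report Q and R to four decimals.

Q = [[0.0000, -0.3236, 0.9042], [-0.7428, -0.2008, 0.1214], [0.5571, 0.3124, 0.3265], [-0.3714, 0.8703, 0.2470]], R = [[5.3852, -3.5282, 3.3425], [0.0000, 3.0906, 4.1394], [0.0000, 0.0000, 2.5871]]

a_1 = (0, -4, 3, -2); ‖a_1‖ = 5.3852, so e_1 = (0.0000, -0.7428, 0.5571, -0.3714).
e_1·a_2 = 0.0000·(-1) + (-0.7428)·2 + 0.5571·(-1) + (-0.3714)·4 = -3.5282.
u_2 = a_2 + 3.5282·e_1 = (-1.0000, -0.6207, 0.9655, 2.6897).
‖u_2‖ = 3.0906, so e_2 = (-0.3236, -0.2008, 0.3124, 0.8703).
e_1·a_3 = 0.0000·1 + (-0.7428)·(-3) + 0.5571·4 + (-0.3714)·3 = 3.3425; e_2·a_3 = (-0.3236)·1 + (-0.2008)·(-3) + 0.3124·4 + 0.8703·3 = 4.1394.
u_3 = a_3 − 3.3425·e_1 − 4.1394·e_2 = (2.3394, 0.3141, 0.8448, 0.6390).
‖u_3‖ = 2.5871, so e_3 = (0.9042, 0.1214, 0.3265, 0.2470).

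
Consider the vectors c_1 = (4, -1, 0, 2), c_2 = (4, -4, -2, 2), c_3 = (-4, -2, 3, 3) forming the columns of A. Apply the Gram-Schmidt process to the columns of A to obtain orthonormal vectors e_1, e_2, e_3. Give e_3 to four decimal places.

c_1 = (4, -1, 0, 2); ‖c_1‖ = 4.5826, so e_1 = (0.8729, -0.2182, 0.0000, 0.4364).
e_1·c_2 = 0.8729·4 + (-0.2182)·(-4) + 0.0000·(-2) + 0.4364·2 = 5.2372.
u_2 = c_2 − 5.2372·e_1 = (-0.5714, -2.8571, -2.0000, -0.2857).
‖u_2‖ = 3.5456, so e_2 = (-0.1612, -0.8058, -0.5641, -0.0806).
e_1·c_3 = 0.8729·(-4) + (-0.2182)·(-2) + 0.0000·3 + 0.4364·3 = -1.7457; e_2·c_3 = (-0.1612)·(-4) + (-0.8058)·(-2) + (-0.5641)·3 + (-0.0806)·3 = 0.3223.
u_3 = c_3 + 1.7457·e_1 − 0.3223·e_2 = (-2.4242, -2.1212, 3.1818, 3.7879).
‖u_3‖ = 5.9033, so e_3 = (-0.4107, -0.3593, 0.5390, 0.6417).

e_3 = (-0.4107, -0.3593, 0.5390, 0.6417)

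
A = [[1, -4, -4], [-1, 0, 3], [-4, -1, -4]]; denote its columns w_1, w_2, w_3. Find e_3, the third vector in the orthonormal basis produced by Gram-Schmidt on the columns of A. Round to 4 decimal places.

e_3 = (0.0572, 0.9718, -0.2287)

w_1 = (1, -1, -4); ‖w_1‖ = 4.2426, so e_1 = (0.2357, -0.2357, -0.9428).
e_1·w_2 = 0.2357·(-4) + (-0.2357)·0 + (-0.9428)·(-1) = 0.0000.
u_2 = w_2 + 0.0000·e_1 = (-4.0000, 0.0000, -1.0000).
‖u_2‖ = 4.1231, so e_2 = (-0.9701, 0.0000, -0.2425).
e_1·w_3 = 0.2357·(-4) + (-0.2357)·3 + (-0.9428)·(-4) = 2.1213; e_2·w_3 = (-0.9701)·(-4) + 0.0000·3 + (-0.2425)·(-4) = 4.8507.
u_3 = w_3 − 2.1213·e_1 − 4.8507·e_2 = (0.2059, 3.5000, -0.8235).
‖u_3‖ = 3.6015, so e_3 = (0.0572, 0.9718, -0.2287).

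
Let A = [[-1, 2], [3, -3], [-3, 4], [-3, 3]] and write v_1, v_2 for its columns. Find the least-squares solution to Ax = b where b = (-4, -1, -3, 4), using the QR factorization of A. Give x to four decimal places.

q_1 = v_1/‖v_1‖ = (-1, 3, -3, -3)/5.2915 = (-0.1890, 0.5669, -0.5669, -0.5669).
r_{12} = q_1·v_2 = -6.0474.
u_2 = v_2 + 6.0474·q_1 = (0.8571, 0.4286, 0.5714, -0.4286).
‖u_2‖ = 1.1952, so q_2 = (0.7171, 0.3586, 0.4781, -0.3586).
Qᵀb = (-0.3780, -6.0957).
Back-substitute: x_2 = -6.0957/1.1952 = -5.1000.
x_1 = (-0.3780 + 6.0474·(-5.1000))/5.2915 = -5.9000.

x = (-5.9000, -5.1000)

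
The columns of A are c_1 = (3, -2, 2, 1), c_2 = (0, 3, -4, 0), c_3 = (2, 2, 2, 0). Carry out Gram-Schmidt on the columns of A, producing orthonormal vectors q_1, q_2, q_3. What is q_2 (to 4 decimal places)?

q_2 = (0.6211, 0.3845, -0.6507, 0.2070)

c_1 = (3, -2, 2, 1); ‖c_1‖ = 4.2426, so q_1 = (0.7071, -0.4714, 0.4714, 0.2357).
q_1·c_2 = 0.7071·0 + (-0.4714)·3 + 0.4714·(-4) + 0.2357·0 = -3.2998.
u_2 = c_2 + 3.2998·q_1 = (2.3333, 1.4444, -2.4444, 0.7778).
‖u_2‖ = 3.7565, so q_2 = (0.6211, 0.3845, -0.6507, 0.2070).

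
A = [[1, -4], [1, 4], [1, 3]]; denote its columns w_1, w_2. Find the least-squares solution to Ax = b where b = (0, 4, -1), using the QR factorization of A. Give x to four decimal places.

x = (0.7368, 0.2632)

w_1 = (1, 1, 1); ‖w_1‖ = 1.7321, so q_1 = (0.5774, 0.5774, 0.5774).
q_1·w_2 = 0.5774·(-4) + 0.5774·4 + 0.5774·3 = 1.7321.
u_2 = w_2 − 1.7321·q_1 = (-5.0000, 3.0000, 2.0000).
‖u_2‖ = 6.1644, so q_2 = (-0.8111, 0.4867, 0.3244).
Qᵀb = (1.7321, 1.6222).
Back-substitute: x_2 = 1.6222/6.1644 = 0.2632.
x_1 = (1.7321 − 1.7321·0.2632)/1.7321 = 0.7368.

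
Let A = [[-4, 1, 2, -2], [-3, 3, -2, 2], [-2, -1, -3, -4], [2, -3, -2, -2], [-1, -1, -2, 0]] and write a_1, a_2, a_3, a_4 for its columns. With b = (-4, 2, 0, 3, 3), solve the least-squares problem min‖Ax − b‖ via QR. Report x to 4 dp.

x = (-0.2311, -1.0293, -0.9932, 1.0622)

a_1 = (-4, -3, -2, 2, -1); ‖a_1‖ = 5.8310, so q_1 = (-0.6860, -0.5145, -0.3430, 0.3430, -0.1715).
q_1·a_2 = (-0.6860)·1 + (-0.5145)·3 + (-0.3430)·(-1) + 0.3430·(-3) + (-0.1715)·(-1) = -2.7440.
u_2 = a_2 + 2.7440·q_1 = (-0.8824, 1.5882, -1.9412, -2.0588, -1.4706).
‖u_2‖ = 3.6702, so q_2 = (-0.2404, 0.4327, -0.5289, -0.5610, -0.4007).
q_1·a_3 = (-0.6860)·2 + (-0.5145)·(-2) + (-0.3430)·(-3) + 0.3430·(-2) + (-0.1715)·(-2) = 0.3430; q_2·a_3 = (-0.2404)·2 + 0.4327·(-2) + (-0.5289)·(-3) + (-0.5610)·(-2) + (-0.4007)·(-2) = 2.1637.
u_3 = a_3 − 0.3430·q_1 − 2.1637·q_2 = (2.7555, -2.7598, -1.7380, -0.9039, -1.0742).
‖u_3‖ = 4.4945, so q_3 = (0.6131, -0.6140, -0.3867, -0.2011, -0.2390).
q_1·a_4 = (-0.6860)·(-2) + (-0.5145)·2 + (-0.3430)·(-4) + 0.3430·(-2) + (-0.1715)·0 = 1.0290; q_2·a_4 = (-0.2404)·(-2) + 0.4327·2 + (-0.5289)·(-4) + (-0.5610)·(-2) + (-0.4007)·0 = 4.5838; q_3·a_4 = 0.6131·(-2) + (-0.6140)·2 + (-0.3867)·(-4) + (-0.2011)·(-2) + (-0.2390)·0 = -0.5052.
u_4 = a_4 − 1.0290·q_1 − 4.5838·q_2 + 0.5052·q_3 = (0.1176, 0.2356, -1.4181, 0.1167, 1.8923).
‖u_4‖ = 2.3822, so q_4 = (0.0494, 0.0989, -0.5953, 0.0490, 0.7944).
Qᵀb = (2.2295, -1.0578, -5.0007, 2.5305).
Back-substitute: x_4 = 2.5305/2.3822 = 1.0622.
x_3 = (-5.0007 + 0.5052·1.0622)/4.4945 = -0.9932.
x_2 = (-1.0578 − 2.1637·(-0.9932) − 4.5838·1.0622)/3.6702 = -1.0293.
x_1 = (2.2295 + 2.7440·(-1.0293) − 0.3430·(-0.9932) − 1.0290·1.0622)/5.8310 = -0.2311.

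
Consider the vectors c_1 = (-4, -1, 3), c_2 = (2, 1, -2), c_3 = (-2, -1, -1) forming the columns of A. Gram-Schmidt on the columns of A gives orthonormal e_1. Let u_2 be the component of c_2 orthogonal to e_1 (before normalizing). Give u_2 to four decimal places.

u_2 = (-0.3077, 0.4231, -0.2692)

c_1 = (-4, -1, 3); ‖c_1‖ = 5.0990, so e_1 = (-0.7845, -0.1961, 0.5883).
e_1·c_2 = (-0.7845)·2 + (-0.1961)·1 + 0.5883·(-2) = -2.9417.
u_2 = c_2 + 2.9417·e_1 = (-0.3077, 0.4231, -0.2692).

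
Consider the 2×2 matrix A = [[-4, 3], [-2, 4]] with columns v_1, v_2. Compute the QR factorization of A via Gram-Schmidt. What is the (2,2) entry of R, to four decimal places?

r_{22} = 2.2361

v_1 = (-4, -2); ‖v_1‖ = 4.4721, so e_1 = (-0.8944, -0.4472).
e_1·v_2 = (-0.8944)·3 + (-0.4472)·4 = -4.4721.
u_2 = v_2 + 4.4721·e_1 = (-1.0000, 2.0000).
r_{22} = ‖u_2‖ = 2.2361.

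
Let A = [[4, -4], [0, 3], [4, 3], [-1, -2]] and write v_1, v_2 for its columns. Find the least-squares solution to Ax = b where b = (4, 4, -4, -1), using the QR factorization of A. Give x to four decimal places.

v_1 = (4, 0, 4, -1); ‖v_1‖ = 5.7446, so q_1 = (0.6963, 0.0000, 0.6963, -0.1741).
q_1·v_2 = 0.6963·(-4) + 0.0000·3 + 0.6963·3 + (-0.1741)·(-2) = -0.3482.
u_2 = v_2 + 0.3482·q_1 = (-3.7576, 3.0000, 3.2424, -2.0606).
‖u_2‖ = 6.1546, so q_2 = (-0.6105, 0.4874, 0.5268, -0.3348).
Qᵀb = (0.1741, -2.2649).
Back-substitute: x_2 = -2.2649/6.1546 = -0.3680.
x_1 = (0.1741 + 0.3482·(-0.3680))/5.7446 = 0.0080.

x = (0.0080, -0.3680)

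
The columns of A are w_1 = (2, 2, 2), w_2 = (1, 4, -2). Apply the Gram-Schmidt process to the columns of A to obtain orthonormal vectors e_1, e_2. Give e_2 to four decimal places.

w_1 = (2, 2, 2); ‖w_1‖ = 3.4641, so e_1 = (0.5774, 0.5774, 0.5774).
e_1·w_2 = 0.5774·1 + 0.5774·4 + 0.5774·(-2) = 1.7321.
u_2 = w_2 − 1.7321·e_1 = (0.0000, 3.0000, -3.0000).
‖u_2‖ = 4.2426, so e_2 = (0.0000, 0.7071, -0.7071).

e_2 = (0.0000, 0.7071, -0.7071)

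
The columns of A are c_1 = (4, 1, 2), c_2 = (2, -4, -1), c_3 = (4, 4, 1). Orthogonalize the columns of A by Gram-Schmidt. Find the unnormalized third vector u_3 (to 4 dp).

c_1 = (4, 1, 2); ‖c_1‖ = 4.5826, so e_1 = (0.8729, 0.2182, 0.4364).
e_1·c_2 = 0.8729·2 + 0.2182·(-4) + 0.4364·(-1) = 0.4364.
u_2 = c_2 − 0.4364·e_1 = (1.6190, -4.0952, -1.1905).
‖u_2‖ = 4.5617, so e_2 = (0.3549, -0.8977, -0.2610).
e_1·c_3 = 0.8729·4 + 0.2182·4 + 0.4364·1 = 4.8008; e_2·c_3 = 0.3549·4 + (-0.8977)·4 + (-0.2610)·1 = -2.4322.
u_3 = c_3 − 4.8008·e_1 + 2.4322·e_2 = (0.6728, 0.7689, -1.7300).

u_3 = (0.6728, 0.7689, -1.7300)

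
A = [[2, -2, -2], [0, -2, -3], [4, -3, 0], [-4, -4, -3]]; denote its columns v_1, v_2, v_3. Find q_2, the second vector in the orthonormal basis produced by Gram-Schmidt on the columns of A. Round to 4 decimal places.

q_2 = (-0.3482, -0.3482, -0.5222, -0.6963)

q_1 = v_1/‖v_1‖ = (2, 0, 4, -4)/6.0000 = (0.3333, 0.0000, 0.6667, -0.6667).
r_{12} = q_1·v_2 = 0.0000.
u_2 = v_2 + 0.0000·q_1 = (-2.0000, -2.0000, -3.0000, -4.0000).
‖u_2‖ = 5.7446, so q_2 = (-0.3482, -0.3482, -0.5222, -0.6963).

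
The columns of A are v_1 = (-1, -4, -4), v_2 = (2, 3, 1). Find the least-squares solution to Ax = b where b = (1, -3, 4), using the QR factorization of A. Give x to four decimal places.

q_1 = v_1/‖v_1‖ = (-1, -4, -4)/5.7446 = (-0.1741, -0.6963, -0.6963).
r_{12} = q_1·v_2 = -3.1334.
u_2 = v_2 + 3.1334·q_1 = (1.4545, 0.8182, -1.1818).
‖u_2‖ = 2.0449, so q_2 = (0.7113, 0.4001, -0.5779).
Qᵀb = (-0.8704, -2.8007).
Back-substitute: x_2 = -2.8007/2.0449 = -1.3696.
x_1 = (-0.8704 + 3.1334·(-1.3696))/5.7446 = -0.8986.

x = (-0.8986, -1.3696)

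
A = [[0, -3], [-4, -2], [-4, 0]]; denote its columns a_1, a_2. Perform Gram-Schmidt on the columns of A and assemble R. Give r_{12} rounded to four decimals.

r_{12} = 1.4142

q_1 = a_1/‖a_1‖ = (0, -4, -4)/5.6569 = (0.0000, -0.7071, -0.7071).
r_{12} = q_1·a_2 = 1.4142.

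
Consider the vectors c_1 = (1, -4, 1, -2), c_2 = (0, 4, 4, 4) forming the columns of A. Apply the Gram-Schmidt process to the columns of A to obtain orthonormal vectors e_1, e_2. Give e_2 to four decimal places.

e_2 = (0.1665, 0.0666, 0.8990, 0.3996)

e_1 = c_1/‖c_1‖ = (1, -4, 1, -2)/4.6904 = (0.2132, -0.8528, 0.2132, -0.4264).
r_{12} = e_1·c_2 = -4.2640.
u_2 = c_2 + 4.2640·e_1 = (0.9091, 0.3636, 4.9091, 2.1818).
‖u_2‖ = 5.4606, so e_2 = (0.1665, 0.0666, 0.8990, 0.3996).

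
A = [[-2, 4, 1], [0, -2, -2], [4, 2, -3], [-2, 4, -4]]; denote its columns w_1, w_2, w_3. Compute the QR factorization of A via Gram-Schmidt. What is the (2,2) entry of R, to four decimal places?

r_{22} = 6.1101

q_1 = w_1/‖w_1‖ = (-2, 0, 4, -2)/4.8990 = (-0.4082, 0.0000, 0.8165, -0.4082).
r_{12} = q_1·w_2 = -1.6330.
u_2 = w_2 + 1.6330·q_1 = (3.3333, -2.0000, 3.3333, 3.3333).
r_{22} = ‖u_2‖ = 6.1101.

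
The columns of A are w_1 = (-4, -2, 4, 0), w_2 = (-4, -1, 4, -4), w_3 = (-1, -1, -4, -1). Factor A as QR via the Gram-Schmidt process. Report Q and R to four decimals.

Q = [[-0.6667, -0.0541, -0.5219], [-0.3333, 0.2163, -0.4228], [0.6667, 0.0541, -0.7333], [0.0000, -0.9733, -0.1057]], R = [[6.0000, 5.6667, -1.6667], [0.0000, 4.1096, 0.5948], [0.0000, 0.0000, 3.9835]]

q_1 = w_1/‖w_1‖ = (-4, -2, 4, 0)/6.0000 = (-0.6667, -0.3333, 0.6667, 0.0000).
r_{12} = q_1·w_2 = 5.6667.
u_2 = w_2 − 5.6667·q_1 = (-0.2222, 0.8889, 0.2222, -4.0000).
‖u_2‖ = 4.1096, so q_2 = (-0.0541, 0.2163, 0.0541, -0.9733).
r_{13} = q_1·w_3 = -1.6667; r_{23} = q_2·w_3 = 0.5948.
u_3 = w_3 + 1.6667·q_1 − 0.5948·q_2 = (-2.0789, -1.6842, -2.9211, -0.4211).
‖u_3‖ = 3.9835, so q_3 = (-0.5219, -0.4228, -0.7333, -0.1057).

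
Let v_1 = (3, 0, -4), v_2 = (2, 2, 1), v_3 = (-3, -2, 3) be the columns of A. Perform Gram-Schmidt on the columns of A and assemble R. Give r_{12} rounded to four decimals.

r_{12} = 0.4000

q_1 = v_1/‖v_1‖ = (3, 0, -4)/5.0000 = (0.6000, 0.0000, -0.8000).
r_{12} = q_1·v_2 = 0.4000.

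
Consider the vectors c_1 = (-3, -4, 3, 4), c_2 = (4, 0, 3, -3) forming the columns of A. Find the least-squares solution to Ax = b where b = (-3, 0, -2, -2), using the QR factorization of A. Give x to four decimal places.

x = (-0.2373, -0.4576)

c_1 = (-3, -4, 3, 4); ‖c_1‖ = 7.0711, so e_1 = (-0.4243, -0.5657, 0.4243, 0.5657).
e_1·c_2 = (-0.4243)·4 + (-0.5657)·0 + 0.4243·3 + 0.5657·(-3) = -2.1213.
u_2 = c_2 + 2.1213·e_1 = (3.1000, -1.2000, 3.9000, -1.8000).
‖u_2‖ = 5.4314, so e_2 = (0.5708, -0.2209, 0.7180, -0.3314).
Qᵀb = (-0.7071, -2.4856).
Back-substitute: x_2 = -2.4856/5.4314 = -0.4576.
x_1 = (-0.7071 + 2.1213·(-0.4576))/7.0711 = -0.2373.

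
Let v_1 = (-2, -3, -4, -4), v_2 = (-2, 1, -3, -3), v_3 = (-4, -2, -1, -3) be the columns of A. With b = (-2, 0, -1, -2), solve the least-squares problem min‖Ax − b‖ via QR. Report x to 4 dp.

x = (-0.1179, 0.3955, 0.3806)

e_1 = v_1/‖v_1‖ = (-2, -3, -4, -4)/6.7082 = (-0.2981, -0.4472, -0.5963, -0.5963).
r_{12} = e_1·v_2 = 3.7268.
u_2 = v_2 − 3.7268·e_1 = (-0.8889, 2.6667, -0.7778, -0.7778).
‖u_2‖ = 3.0185, so e_2 = (-0.2945, 0.8835, -0.2577, -0.2577).
r_{13} = e_1·v_3 = 4.4721; r_{23} = e_2·v_3 = 0.4417.
u_3 = v_3 − 4.4721·e_1 − 0.4417·e_2 = (-2.5366, -0.3902, 1.7805, -0.2195).
‖u_3‖ = 3.1313, so e_3 = (-0.8101, -0.1246, 0.5686, -0.0701).
Qᵀb = (2.3851, 1.3620, 1.1918).
Back-substitute: x_3 = 1.1918/3.1313 = 0.3806.
x_2 = (1.3620 − 0.4417·0.3806)/3.0185 = 0.3955.
x_1 = (2.3851 − 3.7268·0.3955 − 4.4721·0.3806)/6.7082 = -0.1179.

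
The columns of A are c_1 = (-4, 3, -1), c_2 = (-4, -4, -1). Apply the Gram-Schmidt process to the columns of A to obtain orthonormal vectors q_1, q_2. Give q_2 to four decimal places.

c_1 = (-4, 3, -1); ‖c_1‖ = 5.0990, so q_1 = (-0.7845, 0.5883, -0.1961).
q_1·c_2 = (-0.7845)·(-4) + 0.5883·(-4) + (-0.1961)·(-1) = 0.9806.
u_2 = c_2 − 0.9806·q_1 = (-3.2308, -4.5769, -0.8077).
‖u_2‖ = 5.6603, so q_2 = (-0.5708, -0.8086, -0.1427).

q_2 = (-0.5708, -0.8086, -0.1427)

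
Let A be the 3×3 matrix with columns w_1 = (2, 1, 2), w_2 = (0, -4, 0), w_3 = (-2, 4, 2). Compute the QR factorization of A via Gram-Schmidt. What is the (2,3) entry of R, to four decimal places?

r_{23} = -3.7712

w_1 = (2, 1, 2); ‖w_1‖ = 3.0000, so q_1 = (0.6667, 0.3333, 0.6667).
q_1·w_2 = 0.6667·0 + 0.3333·(-4) + 0.6667·0 = -1.3333.
u_2 = w_2 + 1.3333·q_1 = (0.8889, -3.5556, 0.8889).
‖u_2‖ = 3.7712, so q_2 = (0.2357, -0.9428, 0.2357).
r_{23} = q_2·w_3 = -3.7712.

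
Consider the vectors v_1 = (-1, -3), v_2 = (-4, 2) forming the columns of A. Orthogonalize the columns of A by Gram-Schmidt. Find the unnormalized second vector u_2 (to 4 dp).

u_2 = (-4.2000, 1.4000)

v_1 = (-1, -3); ‖v_1‖ = 3.1623, so q_1 = (-0.3162, -0.9487).
q_1·v_2 = (-0.3162)·(-4) + (-0.9487)·2 = -0.6325.
u_2 = v_2 + 0.6325·q_1 = (-4.2000, 1.4000).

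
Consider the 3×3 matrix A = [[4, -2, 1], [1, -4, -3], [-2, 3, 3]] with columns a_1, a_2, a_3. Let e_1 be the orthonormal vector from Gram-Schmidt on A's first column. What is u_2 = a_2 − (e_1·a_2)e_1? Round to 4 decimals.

u_2 = (1.4286, -3.1429, 1.2857)

e_1 = a_1/‖a_1‖ = (4, 1, -2)/4.5826 = (0.8729, 0.2182, -0.4364).
r_{12} = e_1·a_2 = -3.9279.
u_2 = a_2 + 3.9279·e_1 = (1.4286, -3.1429, 1.2857).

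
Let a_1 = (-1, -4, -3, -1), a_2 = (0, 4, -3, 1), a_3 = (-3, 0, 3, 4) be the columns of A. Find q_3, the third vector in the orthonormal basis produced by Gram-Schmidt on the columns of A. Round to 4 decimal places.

a_1 = (-1, -4, -3, -1); ‖a_1‖ = 5.1962, so q_1 = (-0.1925, -0.7698, -0.5774, -0.1925).
q_1·a_2 = (-0.1925)·0 + (-0.7698)·4 + (-0.5774)·(-3) + (-0.1925)·1 = -1.5396.
u_2 = a_2 + 1.5396·q_1 = (-0.2963, 2.8148, -3.8889, 0.7037).
‖u_2‖ = 4.8610, so q_2 = (-0.0610, 0.5791, -0.8000, 0.1448).
q_1·a_3 = (-0.1925)·(-3) + (-0.7698)·0 + (-0.5774)·3 + (-0.1925)·4 = -1.9245; q_2·a_3 = (-0.0610)·(-3) + 0.5791·0 + (-0.8000)·3 + 0.1448·4 = -1.6381.
u_3 = a_3 + 1.9245·q_1 + 1.6381·q_2 = (-3.4702, -0.5329, 0.5784, 3.8668).
‖u_3‖ = 5.2548, so q_3 = (-0.6604, -0.1014, 0.1101, 0.7359).

q_3 = (-0.6604, -0.1014, 0.1101, 0.7359)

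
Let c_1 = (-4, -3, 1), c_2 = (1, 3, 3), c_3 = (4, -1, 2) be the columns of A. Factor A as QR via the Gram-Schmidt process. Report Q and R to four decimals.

Q = [[-0.7845, -0.1383, 0.6046], [-0.5883, 0.4742, -0.6549], [0.1961, 0.8695, 0.4534]], R = [[5.0990, -1.9612, -2.1573], [0.0000, 3.8928, 0.7114], [0.0000, 0.0000, 3.9800]]

e_1 = c_1/‖c_1‖ = (-4, -3, 1)/5.0990 = (-0.7845, -0.5883, 0.1961).
r_{12} = e_1·c_2 = -1.9612.
u_2 = c_2 + 1.9612·e_1 = (-0.5385, 1.8462, 3.3846).
‖u_2‖ = 3.8928, so e_2 = (-0.1383, 0.4742, 0.8695).
r_{13} = e_1·c_3 = -2.1573; r_{23} = e_2·c_3 = 0.7114.
u_3 = c_3 + 2.1573·e_1 − 0.7114·e_2 = (2.4061, -2.6066, 1.8046).
‖u_3‖ = 3.9800, so e_3 = (0.6046, -0.6549, 0.4534).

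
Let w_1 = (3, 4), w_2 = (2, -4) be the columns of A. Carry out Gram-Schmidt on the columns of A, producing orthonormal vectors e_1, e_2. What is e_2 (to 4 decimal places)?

e_2 = (0.8000, -0.6000)

e_1 = w_1/‖w_1‖ = (3, 4)/5.0000 = (0.6000, 0.8000).
r_{12} = e_1·w_2 = -2.0000.
u_2 = w_2 + 2.0000·e_1 = (3.2000, -2.4000).
‖u_2‖ = 4.0000, so e_2 = (0.8000, -0.6000).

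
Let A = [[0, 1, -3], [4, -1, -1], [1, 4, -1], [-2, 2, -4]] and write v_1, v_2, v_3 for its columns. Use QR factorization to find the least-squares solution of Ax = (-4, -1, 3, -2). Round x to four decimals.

v_1 = (0, 4, 1, -2); ‖v_1‖ = 4.5826, so e_1 = (0.0000, 0.8729, 0.2182, -0.4364).
e_1·v_2 = 0.0000·1 + 0.8729·(-1) + 0.2182·4 + (-0.4364)·2 = -0.8729.
u_2 = v_2 + 0.8729·e_1 = (1.0000, -0.2381, 4.1905, 1.6190).
‖u_2‖ = 4.6085, so e_2 = (0.2170, -0.0517, 0.9093, 0.3513).
e_1·v_3 = 0.0000·(-3) + 0.8729·(-1) + 0.2182·(-1) + (-0.4364)·(-4) = 0.6547; e_2·v_3 = 0.2170·(-3) + (-0.0517)·(-1) + 0.9093·(-1) + 0.3513·(-4) = -2.9139.
u_3 = v_3 − 0.6547·e_1 + 2.9139·e_2 = (-2.3677, -1.7220, 1.5067, -2.6906).
‖u_3‖ = 4.2521, so e_3 = (-0.5568, -0.4050, 0.3543, -0.6328).
Qᵀb = (0.6547, 1.2090, 4.9608).
Back-substitute: x_3 = 4.9608/4.2521 = 1.1667.
x_2 = (1.2090 + 2.9139·1.1667)/4.6085 = 1.0000.
x_1 = (0.6547 + 0.8729·1.0000 − 0.6547·1.1667)/4.5826 = 0.1667.

x = (0.1667, 1.0000, 1.1667)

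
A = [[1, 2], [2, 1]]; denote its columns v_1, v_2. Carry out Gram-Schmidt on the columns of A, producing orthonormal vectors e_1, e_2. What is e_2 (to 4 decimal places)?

e_1 = v_1/‖v_1‖ = (1, 2)/2.2361 = (0.4472, 0.8944).
r_{12} = e_1·v_2 = 1.7889.
u_2 = v_2 − 1.7889·e_1 = (1.2000, -0.6000).
‖u_2‖ = 1.3416, so e_2 = (0.8944, -0.4472).

e_2 = (0.8944, -0.4472)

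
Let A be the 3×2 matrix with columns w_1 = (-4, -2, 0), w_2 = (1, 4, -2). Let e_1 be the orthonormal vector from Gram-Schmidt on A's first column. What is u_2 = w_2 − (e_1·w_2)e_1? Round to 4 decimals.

u_2 = (-1.4000, 2.8000, -2.0000)

w_1 = (-4, -2, 0); ‖w_1‖ = 4.4721, so e_1 = (-0.8944, -0.4472, 0.0000).
e_1·w_2 = (-0.8944)·1 + (-0.4472)·4 + 0.0000·(-2) = -2.6833.
u_2 = w_2 + 2.6833·e_1 = (-1.4000, 2.8000, -2.0000).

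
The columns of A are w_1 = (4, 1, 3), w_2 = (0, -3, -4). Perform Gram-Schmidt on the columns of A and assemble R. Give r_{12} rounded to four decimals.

r_{12} = -2.9417

q_1 = w_1/‖w_1‖ = (4, 1, 3)/5.0990 = (0.7845, 0.1961, 0.5883).
r_{12} = q_1·w_2 = -2.9417.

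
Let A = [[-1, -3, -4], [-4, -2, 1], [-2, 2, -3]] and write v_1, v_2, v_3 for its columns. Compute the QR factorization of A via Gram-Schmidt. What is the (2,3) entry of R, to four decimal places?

r_{23} = 0.5222

q_1 = v_1/‖v_1‖ = (-1, -4, -2)/4.5826 = (-0.2182, -0.8729, -0.4364).
r_{12} = q_1·v_2 = 1.5275.
u_2 = v_2 − 1.5275·q_1 = (-2.6667, -0.6667, 2.6667).
‖u_2‖ = 3.8297, so q_2 = (-0.6963, -0.1741, 0.6963).
r_{23} = q_2·v_3 = 0.5222.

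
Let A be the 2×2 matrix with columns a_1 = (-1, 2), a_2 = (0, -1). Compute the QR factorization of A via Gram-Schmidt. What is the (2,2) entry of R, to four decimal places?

a_1 = (-1, 2); ‖a_1‖ = 2.2361, so q_1 = (-0.4472, 0.8944).
q_1·a_2 = (-0.4472)·0 + 0.8944·(-1) = -0.8944.
u_2 = a_2 + 0.8944·q_1 = (-0.4000, -0.2000).
r_{22} = ‖u_2‖ = 0.4472.

r_{22} = 0.4472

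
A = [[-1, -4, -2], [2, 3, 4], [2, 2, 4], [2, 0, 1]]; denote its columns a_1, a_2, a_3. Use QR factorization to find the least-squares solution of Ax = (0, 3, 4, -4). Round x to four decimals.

x = (-3.5282, -0.6615, 3.0564)

a_1 = (-1, 2, 2, 2); ‖a_1‖ = 3.6056, so q_1 = (-0.2774, 0.5547, 0.5547, 0.5547).
q_1·a_2 = (-0.2774)·(-4) + 0.5547·3 + 0.5547·2 + 0.5547·0 = 3.8829.
u_2 = a_2 − 3.8829·q_1 = (-2.9231, 0.8462, -0.1538, -2.1538).
‖u_2‖ = 3.7314, so q_2 = (-0.7834, 0.2268, -0.0412, -0.5772).
q_1·a_3 = (-0.2774)·(-2) + 0.5547·4 + 0.5547·4 + 0.5547·1 = 5.5470; q_2·a_3 = (-0.7834)·(-2) + 0.2268·4 + (-0.0412)·4 + (-0.5772)·1 = 1.7317.
u_3 = a_3 − 5.5470·q_1 − 1.7317·q_2 = (0.8950, 0.5304, 0.9945, -1.0773).
‖u_3‖ = 1.7978, so q_3 = (0.4978, 0.2950, 0.5532, -0.5993).
Qᵀb = (1.6641, 2.8243, 5.4948).
Back-substitute: x_3 = 5.4948/1.7978 = 3.0564.
x_2 = (2.8243 − 1.7317·3.0564)/3.7314 = -0.6615.
x_1 = (1.6641 − 3.8829·(-0.6615) − 5.5470·3.0564)/3.6056 = -3.5282.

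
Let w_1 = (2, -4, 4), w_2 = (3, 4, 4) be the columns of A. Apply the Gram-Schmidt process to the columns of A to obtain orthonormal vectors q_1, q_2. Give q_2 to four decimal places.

w_1 = (2, -4, 4); ‖w_1‖ = 6.0000, so q_1 = (0.3333, -0.6667, 0.6667).
q_1·w_2 = 0.3333·3 + (-0.6667)·4 + 0.6667·4 = 1.0000.
u_2 = w_2 − 1.0000·q_1 = (2.6667, 4.6667, 3.3333).
‖u_2‖ = 6.3246, so q_2 = (0.4216, 0.7379, 0.5270).

q_2 = (0.4216, 0.7379, 0.5270)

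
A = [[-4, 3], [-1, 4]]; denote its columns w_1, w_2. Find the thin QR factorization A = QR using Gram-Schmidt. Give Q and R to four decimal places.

Q = [[-0.9701, -0.2425], [-0.2425, 0.9701]], R = [[4.1231, -3.8806], [0.0000, 3.1530]]

e_1 = w_1/‖w_1‖ = (-4, -1)/4.1231 = (-0.9701, -0.2425).
r_{12} = e_1·w_2 = -3.8806.
u_2 = w_2 + 3.8806·e_1 = (-0.7647, 3.0588).
‖u_2‖ = 3.1530, so e_2 = (-0.2425, 0.9701).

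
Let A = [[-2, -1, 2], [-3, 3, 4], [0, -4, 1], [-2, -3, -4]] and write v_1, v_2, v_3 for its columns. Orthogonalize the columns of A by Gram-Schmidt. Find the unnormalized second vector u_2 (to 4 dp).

v_1 = (-2, -3, 0, -2); ‖v_1‖ = 4.1231, so q_1 = (-0.4851, -0.7276, 0.0000, -0.4851).
q_1·v_2 = (-0.4851)·(-1) + (-0.7276)·3 + 0.0000·(-4) + (-0.4851)·(-3) = -0.2425.
u_2 = v_2 + 0.2425·q_1 = (-1.1176, 2.8235, -4.0000, -3.1176).

u_2 = (-1.1176, 2.8235, -4.0000, -3.1176)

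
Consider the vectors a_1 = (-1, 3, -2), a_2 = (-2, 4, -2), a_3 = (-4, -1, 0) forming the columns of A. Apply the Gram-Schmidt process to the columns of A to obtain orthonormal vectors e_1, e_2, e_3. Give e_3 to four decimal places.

e_1 = a_1/‖a_1‖ = (-1, 3, -2)/3.7417 = (-0.2673, 0.8018, -0.5345).
r_{12} = e_1·a_2 = 4.8107.
u_2 = a_2 − 4.8107·e_1 = (-0.7143, 0.1429, 0.5714).
‖u_2‖ = 0.9258, so e_2 = (-0.7715, 0.1543, 0.6172).
r_{13} = e_1·a_3 = 0.2673; r_{23} = e_2·a_3 = 2.9318.
u_3 = a_3 − 0.2673·e_1 − 2.9318·e_2 = (-1.6667, -1.6667, -1.6667).
‖u_3‖ = 2.8868, so e_3 = (-0.5774, -0.5774, -0.5774).

e_3 = (-0.5774, -0.5774, -0.5774)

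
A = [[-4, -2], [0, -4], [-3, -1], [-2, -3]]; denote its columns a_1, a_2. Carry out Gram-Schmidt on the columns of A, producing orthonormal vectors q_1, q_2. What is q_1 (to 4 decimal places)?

q_1 = (-0.7428, 0.0000, -0.5571, -0.3714)

a_1 = (-4, 0, -3, -2); ‖a_1‖ = 5.3852, so q_1 = (-0.7428, 0.0000, -0.5571, -0.3714).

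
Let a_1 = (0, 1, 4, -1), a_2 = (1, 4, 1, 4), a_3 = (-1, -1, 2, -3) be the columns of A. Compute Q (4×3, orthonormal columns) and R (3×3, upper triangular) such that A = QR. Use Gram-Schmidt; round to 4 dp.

Q = [[0.0000, 0.1738, -0.6879], [0.2357, 0.6565, 0.5869], [0.9428, 0.0193, -0.2357], [-0.2357, 0.7338, -0.3560]], R = [[4.2426, 0.9428, 2.3570], [0.0000, 5.7542, -2.9930], [0.0000, 0.0000, 0.6976]]

a_1 = (0, 1, 4, -1); ‖a_1‖ = 4.2426, so e_1 = (0.0000, 0.2357, 0.9428, -0.2357).
e_1·a_2 = 0.0000·1 + 0.2357·4 + 0.9428·1 + (-0.2357)·4 = 0.9428.
u_2 = a_2 − 0.9428·e_1 = (1.0000, 3.7778, 0.1111, 4.2222).
‖u_2‖ = 5.7542, so e_2 = (0.1738, 0.6565, 0.0193, 0.7338).
e_1·a_3 = 0.0000·(-1) + 0.2357·(-1) + 0.9428·2 + (-0.2357)·(-3) = 2.3570; e_2·a_3 = 0.1738·(-1) + 0.6565·(-1) + 0.0193·2 + 0.7338·(-3) = -2.9930.
u_3 = a_3 − 2.3570·e_1 + 2.9930·e_2 = (-0.4799, 0.4094, -0.1644, -0.2483).
‖u_3‖ = 0.6976, so e_3 = (-0.6879, 0.5869, -0.2357, -0.3560).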